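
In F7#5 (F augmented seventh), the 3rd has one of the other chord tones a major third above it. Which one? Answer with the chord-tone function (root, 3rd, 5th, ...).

Spelling the chord: F-A-C#-Eb.
The 3rd is A. A major third above A is C#.
C# is the chord's 5th.

5th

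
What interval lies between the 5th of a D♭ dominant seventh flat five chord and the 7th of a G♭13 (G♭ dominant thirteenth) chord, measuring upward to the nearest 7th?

The 5th of D♭ dominant seventh flat five is A𝄫; the 7th of G♭13 (G♭ dominant thirteenth) is F♭.
Counting 6 letters and 9 half steps from A𝄫 gives a major sixth.

M6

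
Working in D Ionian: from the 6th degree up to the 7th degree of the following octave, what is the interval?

M9

D major: D E F# G A B C#.
That puts B below C#.
From B to C# is 14 semitones, exactly the major ninth.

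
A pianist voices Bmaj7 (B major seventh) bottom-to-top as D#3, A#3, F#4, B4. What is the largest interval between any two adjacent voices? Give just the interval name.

minor 6th

Adjacent intervals: D#3→A#3 = perfect fifth; A#3→F#4 = minor sixth; F#4→B4 = perfect fourth.
The largest is A#3 to F#4, a minor sixth (8 semitones).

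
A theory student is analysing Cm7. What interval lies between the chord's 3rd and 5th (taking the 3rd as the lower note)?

C-7 (C minor seventh) is spelled C Eb G Bb.
So we need the interval from Eb up to G.
From Eb to G is 4 semitones, exactly the major third.

major third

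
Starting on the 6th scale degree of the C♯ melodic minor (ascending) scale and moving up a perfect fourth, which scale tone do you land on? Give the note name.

The scale is C♯ D♯ E F♯ G♯ A♯ B♯.
The 6th scale degree is A♯; a perfect fourth above that is D♯ — scale degree 2.

D#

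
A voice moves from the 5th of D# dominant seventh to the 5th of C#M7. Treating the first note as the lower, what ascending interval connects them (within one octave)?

m7

D# dominant seventh has A# as its 5th, and C#M7 has G# as its 5th.
7 letter names make it a seventh; at 10 semitones (a half step narrower than major) the quality is minor.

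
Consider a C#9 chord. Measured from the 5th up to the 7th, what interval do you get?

minor third

C#9 is spelled C#, E#, G#, B, D#.
5th = G#; 7th = B.
From G# to B: 3 semitones over a third = minor.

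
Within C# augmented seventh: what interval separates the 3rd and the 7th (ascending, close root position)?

Spelling the chord: C#-E#-G##-B.
That puts E# below B.
From E# to B: 6 semitones over a fifth = diminished.

diminished fifth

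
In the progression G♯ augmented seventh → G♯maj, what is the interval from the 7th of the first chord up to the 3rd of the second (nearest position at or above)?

The 7th of G♯ augmented seventh is F♯; the 3rd of G♯maj is B♯.
From F♯ to B♯: 6 semitones over a fourth = augmented.

augmented fourth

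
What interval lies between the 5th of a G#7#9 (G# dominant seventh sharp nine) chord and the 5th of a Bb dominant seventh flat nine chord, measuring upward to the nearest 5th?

G#7#9 (G# dominant seventh sharp nine) has D# as its 5th, and Bb dominant seventh flat nine has F as its 5th.
From D# to F: 2 semitones over a third = diminished.

diminished 3rd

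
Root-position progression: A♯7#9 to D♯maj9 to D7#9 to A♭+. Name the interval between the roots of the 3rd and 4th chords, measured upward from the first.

diminished fifth

The roots are D and A♭.
From D to A♭: 6 semitones over a fifth = diminished.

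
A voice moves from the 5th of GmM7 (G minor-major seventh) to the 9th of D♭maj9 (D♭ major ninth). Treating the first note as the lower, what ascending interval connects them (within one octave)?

GmM7 (G minor-major seventh) has D as its 5th, and D♭maj9 (D♭ major ninth) has E♭ as its 9th.
2 letter names make it a second; at 1 semitone (a half step narrower than major) the quality is minor.

m2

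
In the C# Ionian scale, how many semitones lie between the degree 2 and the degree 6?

The scale is C# D# E# F# G# A# B#.
D# up to A# is a perfect fifth — 7 semitones.

7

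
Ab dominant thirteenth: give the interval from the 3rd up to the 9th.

Ab13 is spelled Ab C Eb Gb Bb F.
3rd = C; 9th = Bb.
7 letter names make it a seventh; at 10 semitones (a half step narrower than major) the quality is minor.

minor 7th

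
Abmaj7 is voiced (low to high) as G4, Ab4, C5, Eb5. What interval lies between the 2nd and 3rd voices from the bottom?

major 3rd

Those voices are Ab4 and C5.
From Ab to C is 4 semitones, exactly the major third.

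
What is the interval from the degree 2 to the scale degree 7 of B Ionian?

major sixth

The scale runs B C# D# E F# G# A#.
So we need the interval from C# up to A#.
C# up to A# spans 6 letter names and 9 semitones — a major sixth.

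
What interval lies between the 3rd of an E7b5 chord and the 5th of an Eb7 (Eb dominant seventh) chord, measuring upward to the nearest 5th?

E7b5 has G# as its 3rd, and Eb7 (Eb dominant seventh) has Bb as its 5th.
G# up to Bb is 2 semitones, a whole step narrower than a major third, so the interval is diminished.

diminished third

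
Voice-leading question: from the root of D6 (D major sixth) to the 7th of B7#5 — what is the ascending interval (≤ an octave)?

The root of D6 (D major sixth) is D; the 7th of B7#5 is A.
From D to A is 7 semitones, exactly the perfect fifth.

perfect 5th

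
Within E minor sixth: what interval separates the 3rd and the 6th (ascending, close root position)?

The chord tones of Emin6 (E minor sixth) are E, G, B, C#.
That puts G below C#.
G up to C# is 6 semitones, a half step wider than a perfect fourth, so the interval is augmented.

augmented fourth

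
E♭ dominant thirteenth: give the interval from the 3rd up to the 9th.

minor seventh

E♭13: E♭–G–B♭–D♭–F–C.
3rd = G; 9th = F.
G up to F is 10 semitones, a half step narrower than a major seventh, so the interval is minor.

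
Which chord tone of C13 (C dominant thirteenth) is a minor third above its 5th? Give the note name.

C13 is spelled C E G B♭ D A.
The 5th is G. A minor third above G is B♭.
B♭ is the chord's 7th.

Bb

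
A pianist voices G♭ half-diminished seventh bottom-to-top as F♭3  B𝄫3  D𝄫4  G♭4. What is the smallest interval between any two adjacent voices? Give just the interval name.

Adjacent intervals: F♭3→B𝄫3 = perfect fourth; B𝄫3→D𝄫4 = minor third; D𝄫4→G♭4 = augmented fourth.
The smallest is B𝄫3 to D𝄫4, a minor third (3 semitones).

minor 3rd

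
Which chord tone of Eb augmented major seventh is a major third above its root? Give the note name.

G

Spelling the chord: Eb–G–B–D.
The root is Eb. A major third above Eb is G.
G is the chord's 3rd.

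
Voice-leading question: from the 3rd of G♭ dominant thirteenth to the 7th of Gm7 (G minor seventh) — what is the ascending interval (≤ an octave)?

perfect 5th

The 3rd of G♭ dominant thirteenth is B♭; the 7th of Gm7 (G minor seventh) is F.
From B♭ to F is 7 semitones, exactly the perfect fifth.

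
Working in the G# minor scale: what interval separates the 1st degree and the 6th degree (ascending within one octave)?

minor sixth

G# natural minor: G# A# B C# D# E F#.
That puts G# below E.
From G# to E: 8 semitones over a sixth = minor.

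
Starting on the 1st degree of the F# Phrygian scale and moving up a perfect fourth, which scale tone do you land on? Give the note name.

B

The scale is F# G A B C# D E.
The 1st degree is F#; a perfect fourth above that is B — scale degree 4.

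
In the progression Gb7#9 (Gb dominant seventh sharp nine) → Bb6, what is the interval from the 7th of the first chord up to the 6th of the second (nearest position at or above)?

A2

Gb7#9 (Gb dominant seventh sharp nine) has Fb as its 7th, and Bb6 has G as its 6th.
Fb up to G is 3 semitones, a half step wider than a major second, so the interval is augmented.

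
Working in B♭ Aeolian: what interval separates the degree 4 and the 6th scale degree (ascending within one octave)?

minor third

The scale runs B♭ C D♭ E♭ F G♭ A♭.
The degree 4 is E♭ and the degree 6 is G♭.
3 letter names make it a third; at 3 semitones (a half step narrower than major) the quality is minor.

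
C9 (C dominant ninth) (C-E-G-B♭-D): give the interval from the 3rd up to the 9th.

3rd = E; 9th = D.
E up to D is 10 semitones, a half step narrower than a major seventh, so the interval is minor.

minor 7th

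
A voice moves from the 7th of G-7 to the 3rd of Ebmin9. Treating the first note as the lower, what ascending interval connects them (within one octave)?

minor 2nd

The 7th of G-7 is F; the 3rd of Ebmin9 is Gb.
2 letter names make it a second; at 1 semitone (a half step narrower than major) the quality is minor.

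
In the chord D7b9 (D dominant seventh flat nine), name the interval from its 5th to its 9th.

The chord tones of D7b9 are D, F#, A, C, Eb.
So we need the interval from A up to Eb.
A up to Eb is 6 semitones, a half step narrower than a perfect fifth, so the interval is diminished.

diminished fifth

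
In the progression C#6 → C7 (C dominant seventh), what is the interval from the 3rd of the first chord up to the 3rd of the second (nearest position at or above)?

C#6 has E# as its 3rd, and C7 (C dominant seventh) has E as its 3rd.
From E# to E: 11 semitones over an octave = diminished.

d8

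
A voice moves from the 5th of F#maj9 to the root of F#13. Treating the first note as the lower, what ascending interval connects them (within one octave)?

perfect fourth

The 5th of F#maj9 is C#; the root of F#13 is F#.
Counting 4 letters and 5 half steps from C# gives a perfect fourth.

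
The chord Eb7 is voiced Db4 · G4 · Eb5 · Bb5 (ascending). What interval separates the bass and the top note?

The outer voices are Db4 and Bb5.
From Db to Bb is 21 semitones, exactly the major thirteenth.

M13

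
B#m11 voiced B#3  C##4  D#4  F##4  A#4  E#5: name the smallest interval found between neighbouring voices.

Adjacent intervals: B#3→C##4 = major second; C##4→D#4 = minor second; D#4→F##4 = major third; F##4→A#4 = minor third; A#4→E#5 = perfect fifth.
The smallest is C##4 to D#4, a minor second (1 semitone).

m2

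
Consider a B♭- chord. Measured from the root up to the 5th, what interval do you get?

The chord tones of B♭min are B♭, D♭, F.
The root is B♭ and the 5th is F.
Counting 5 letters and 7 half steps from B♭ gives a perfect fifth.

perfect fifth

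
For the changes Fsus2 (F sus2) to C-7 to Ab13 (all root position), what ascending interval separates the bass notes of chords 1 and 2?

perfect 5th

The roots are F and C.
F up to C spans 5 letter names and 7 semitones — a perfect fifth.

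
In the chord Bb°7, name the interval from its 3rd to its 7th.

diminished fifth

Bbdim7 is spelled Bb, Db, Fb, Abb.
That puts Db below Abb.
Db up to Abb is 6 semitones, a half step narrower than a perfect fifth, so the interval is diminished.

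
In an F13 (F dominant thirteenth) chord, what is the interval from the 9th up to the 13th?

Spelling the chord: F-A-C-Eb-G-D.
9th = G; 13th = D.
Counting 5 letters and 7 half steps from G gives a perfect fifth.

perfect 5th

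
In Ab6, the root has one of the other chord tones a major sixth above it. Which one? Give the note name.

Spelling the chord: Ab C Eb F.
The root is Ab. A major sixth above Ab is F.
F is the chord's 6th.

F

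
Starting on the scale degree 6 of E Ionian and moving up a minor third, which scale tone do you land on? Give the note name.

E

The scale is E F# G# A B C# D#.
The scale degree 6 is C#; a minor third above that is E — scale degree 1.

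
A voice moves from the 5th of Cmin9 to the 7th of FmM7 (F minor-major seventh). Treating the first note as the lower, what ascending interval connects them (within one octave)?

Cmin9 has G as its 5th, and FmM7 (F minor-major seventh) has E as its 7th.
From G to E is 9 semitones, exactly the major sixth.

major 6th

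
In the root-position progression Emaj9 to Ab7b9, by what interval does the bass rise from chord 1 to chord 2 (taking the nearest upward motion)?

diminished fourth

The roots are E and Ab.
E up to Ab is 4 semitones, a half step narrower than a perfect fourth, so the interval is diminished.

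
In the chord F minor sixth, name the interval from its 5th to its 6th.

major second

Spelling the chord: F–Ab–C–D.
That puts C below D.
C up to D spans 2 letter names and 2 semitones — a major second.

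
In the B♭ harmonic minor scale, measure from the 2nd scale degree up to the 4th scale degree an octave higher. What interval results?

B♭ harmonic minor: B♭ C D♭ E♭ F G♭ A.
2nd scale degree = C; degree 4 (up an octave) = E♭.
From C to E♭: 15 semitones over a tenth = minor.

minor 10th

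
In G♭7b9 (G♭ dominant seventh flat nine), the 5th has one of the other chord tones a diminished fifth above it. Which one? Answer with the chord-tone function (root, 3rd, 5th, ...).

The chord tones of G♭7b9 are G♭-B♭-D♭-F♭-A𝄫.
The 5th is D♭. A diminished fifth above D♭ is A𝄫.
A𝄫 is the chord's 9th.

9th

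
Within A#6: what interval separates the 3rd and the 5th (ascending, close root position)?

A#6 (A# major sixth) is spelled A#, C##, E#, F##.
That puts C## below E#.
From C## to E#: 3 semitones over a third = minor.

minor third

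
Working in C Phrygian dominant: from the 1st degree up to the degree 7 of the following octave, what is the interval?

minor fourteenth

C phrygian dominant: C Db E F G Ab Bb.
So we need the interval from C up to Bb.
C up to Bb is 22 semitones, a half step narrower than a major fourteenth, so the interval is minor.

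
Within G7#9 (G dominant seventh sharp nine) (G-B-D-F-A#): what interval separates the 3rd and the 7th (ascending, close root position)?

So we need the interval from B up to F.
5 letter names make it a fifth; at 6 semitones (a half step narrower than perfect) the quality is diminished.
This 3–7 tritone is the characteristic tension at the heart of the dominant sound.

diminished 5th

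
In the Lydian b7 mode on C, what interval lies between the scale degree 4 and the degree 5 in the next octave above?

The scale runs C D E F♯ G A B♭.
So we need the interval from F♯ up to G.
F♯ up to G is 13 semitones, a half step narrower than a major ninth, so the interval is minor.

m9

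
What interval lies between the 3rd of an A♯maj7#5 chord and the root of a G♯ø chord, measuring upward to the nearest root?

A♯maj7#5 has C𝄪 as its 3rd, and G♯ø has G♯ as its root.
From C𝄪 to G♯: 6 semitones over a fifth = diminished.

diminished 5th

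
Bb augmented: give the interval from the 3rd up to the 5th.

Bb augmented: Bb–D–F#.
So we need the interval from D up to F#.
D up to F# spans 3 letter names and 4 semitones — a major third.

M3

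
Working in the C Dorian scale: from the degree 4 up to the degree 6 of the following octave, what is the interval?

major tenth

The scale runs C D Eb F G A Bb.
So we need the interval from F up to A.
F up to A spans 10 letter names and 16 semitones — a major tenth.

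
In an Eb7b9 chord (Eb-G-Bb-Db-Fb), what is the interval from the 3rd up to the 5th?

3rd = G; 5th = Bb.
G up to Bb is 3 semitones, a half step narrower than a major third, so the interval is minor.

minor third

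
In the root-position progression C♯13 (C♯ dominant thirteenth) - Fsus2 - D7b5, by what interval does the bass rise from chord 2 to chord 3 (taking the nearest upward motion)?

The roots are F and D.
F up to D spans 6 letter names and 9 semitones — a major sixth.

major 6th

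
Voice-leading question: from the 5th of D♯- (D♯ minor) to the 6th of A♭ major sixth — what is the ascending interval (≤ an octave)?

diminished sixth

D♯- (D♯ minor) has A♯ as its 5th, and A♭ major sixth has F as its 6th.
From A♯ to F: 7 semitones over a sixth = diminished.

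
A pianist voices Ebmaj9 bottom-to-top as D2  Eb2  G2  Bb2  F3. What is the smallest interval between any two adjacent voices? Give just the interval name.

Adjacent intervals: D2→Eb2 = minor second; Eb2→G2 = major third; G2→Bb2 = minor third; Bb2→F3 = perfect fifth.
The smallest is D2 to Eb2, a minor second (1 semitone).

minor second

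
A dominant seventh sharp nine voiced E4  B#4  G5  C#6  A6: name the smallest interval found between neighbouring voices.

Adjacent intervals: E4→B#4 = augmented fifth; B#4→G5 = diminished sixth; G5→C#6 = augmented fourth; C#6→A6 = minor sixth.
The smallest is G5 to C#6, an augmented fourth (6 semitones).

augmented fourth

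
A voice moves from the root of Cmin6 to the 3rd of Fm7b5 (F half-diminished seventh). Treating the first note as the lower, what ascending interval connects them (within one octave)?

Cmin6 has C as its root, and Fm7b5 (F half-diminished seventh) has Ab as its 3rd.
From C to Ab: 8 semitones over a sixth = minor.

minor sixth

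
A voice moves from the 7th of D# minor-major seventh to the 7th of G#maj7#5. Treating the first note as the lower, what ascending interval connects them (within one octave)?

D# minor-major seventh has C## as its 7th, and G#maj7#5 has F## as its 7th.
From C## to F## is 5 semitones, exactly the perfect fourth.

P4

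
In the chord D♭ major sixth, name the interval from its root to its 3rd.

major 3rd

The chord tones of D♭6 (D♭ major sixth) are D♭ F A♭ B♭.
Root = D♭; 3rd = F.
D♭ up to F spans 3 letter names and 4 semitones — a major third.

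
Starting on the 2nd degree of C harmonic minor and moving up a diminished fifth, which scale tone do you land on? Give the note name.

Ab

The scale is C D Eb F G Ab B.
The 2nd degree is D; a diminished fifth above that is Ab — scale degree 6.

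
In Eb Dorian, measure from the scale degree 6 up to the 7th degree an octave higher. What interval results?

Eb dorian: Eb F Gb Ab Bb C Db.
That puts C below Db.
9 letter names make it a ninth; at 13 semitones (a half step narrower than major) the quality is minor.

minor ninth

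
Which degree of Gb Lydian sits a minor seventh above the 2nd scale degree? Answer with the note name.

Gb

The scale is Gb Ab Bb C Db Eb F.
The 2nd scale degree is Ab; a minor seventh above that is Gb — scale degree 1.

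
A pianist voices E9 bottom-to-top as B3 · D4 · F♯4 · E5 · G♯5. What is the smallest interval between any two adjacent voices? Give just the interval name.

Adjacent intervals: B3→D4 = minor third; D4→F♯4 = major third; F♯4→E5 = minor seventh; E5→G♯5 = major third.
The smallest is B3 to D4, a minor third (3 semitones).

minor third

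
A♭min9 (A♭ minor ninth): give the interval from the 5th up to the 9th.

perfect fifth

A♭m9 is spelled A♭–C♭–E♭–G♭–B♭.
5th = E♭; 9th = B♭.
E♭ up to B♭ spans 5 letter names and 7 semitones — a perfect fifth.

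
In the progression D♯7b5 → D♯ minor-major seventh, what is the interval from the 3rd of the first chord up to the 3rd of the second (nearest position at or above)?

diminished 8th

D♯7b5 has F𝄪 as its 3rd, and D♯ minor-major seventh has F♯ as its 3rd.
8 letter names make it an octave; at 11 semitones (a half step narrower than perfect) the quality is diminished.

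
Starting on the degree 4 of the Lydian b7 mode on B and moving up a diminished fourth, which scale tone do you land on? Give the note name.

The scale is B C♯ D♯ E♯ F♯ G♯ A.
The degree 4 is E♯; a diminished fourth above that is A — scale degree 7.

A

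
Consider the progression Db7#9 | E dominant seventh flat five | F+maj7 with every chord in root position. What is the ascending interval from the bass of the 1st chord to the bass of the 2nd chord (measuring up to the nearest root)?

The roots are Db and E.
Db up to E is 3 semitones, a half step wider than a major second, so the interval is augmented.

A2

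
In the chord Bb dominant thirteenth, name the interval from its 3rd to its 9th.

The chord tones of Bb13 are Bb, D, F, Ab, C, G.
3rd = D; 9th = C.
D up to C is 10 semitones, a half step narrower than a major seventh, so the interval is minor.

minor 7th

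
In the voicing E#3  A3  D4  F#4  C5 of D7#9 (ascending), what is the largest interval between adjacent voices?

Adjacent intervals: E#3→A3 = diminished fourth; A3→D4 = perfect fourth; D4→F#4 = major third; F#4→C5 = diminished fifth.
The largest is F#4 to C5, a diminished fifth (6 semitones).

diminished fifth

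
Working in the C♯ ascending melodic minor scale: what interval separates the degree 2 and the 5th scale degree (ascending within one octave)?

perfect 4th

C♯ melodic minor: C♯ D♯ E F♯ G♯ A♯ B♯.
That puts D♯ below G♯.
From D♯ to G♯ is 5 semitones, exactly the perfect fourth.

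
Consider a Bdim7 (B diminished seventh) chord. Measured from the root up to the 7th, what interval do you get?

diminished seventh

B diminished seventh: B, D, F, Ab.
That puts B below Ab.
7 letter names make it a seventh; at 9 semitones (a whole step narrower than major) the quality is diminished.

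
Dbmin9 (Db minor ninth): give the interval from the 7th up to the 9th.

major 3rd

The chord tones of Dbm9 are Db Fb Ab Cb Eb.
The 7th is Cb and the 9th is Eb.
From Cb to Eb is 4 semitones, exactly the major third.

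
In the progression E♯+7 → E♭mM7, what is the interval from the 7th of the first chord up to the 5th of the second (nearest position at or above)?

The 7th of E♯+7 is D♯; the 5th of E♭mM7 is B♭.
From D♯ to B♭: 7 semitones over a sixth = diminished.

diminished 6th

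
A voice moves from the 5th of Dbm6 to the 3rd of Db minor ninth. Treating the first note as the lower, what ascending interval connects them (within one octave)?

Dbm6 has Ab as its 5th, and Db minor ninth has Fb as its 3rd.
From Ab to Fb: 8 semitones over a sixth = minor.

minor sixth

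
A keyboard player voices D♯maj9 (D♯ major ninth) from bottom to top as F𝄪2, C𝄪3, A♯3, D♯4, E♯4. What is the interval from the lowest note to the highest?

minor fourteenth

The outer voices are F𝄪2 and E♯4.
From F𝄪 to E♯: 22 semitones over a fourteenth = minor.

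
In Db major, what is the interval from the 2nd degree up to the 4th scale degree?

The scale runs Db Eb F Gb Ab Bb C.
The 2nd degree is Eb and the 4th degree is Gb.
From Eb to Gb: 3 semitones over a third = minor.

m3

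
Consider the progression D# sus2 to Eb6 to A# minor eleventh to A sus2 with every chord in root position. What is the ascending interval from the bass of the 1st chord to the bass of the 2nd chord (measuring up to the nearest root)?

diminished second

The roots are D# and Eb.
2 letter names make it a second; at 0 semitones (a whole step narrower than major) the quality is diminished.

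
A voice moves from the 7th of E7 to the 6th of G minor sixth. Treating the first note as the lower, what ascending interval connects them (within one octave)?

major second

E7 has D as its 7th, and G minor sixth has E as its 6th.
From D to E is 2 semitones, exactly the major second.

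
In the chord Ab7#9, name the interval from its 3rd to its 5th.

The chord tones of Ab dominant seventh sharp nine are Ab-C-Eb-Gb-B.
3rd = C; 5th = Eb.
C up to Eb is 3 semitones, a half step narrower than a major third, so the interval is minor.

minor third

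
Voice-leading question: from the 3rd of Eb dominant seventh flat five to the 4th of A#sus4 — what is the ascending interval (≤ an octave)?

augmented 5th

Eb dominant seventh flat five has G as its 3rd, and A#sus4 has D# as its 4th.
From G to D#: 8 semitones over a fifth = augmented.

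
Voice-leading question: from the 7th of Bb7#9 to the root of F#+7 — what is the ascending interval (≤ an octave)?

augmented sixth

The 7th of Bb7#9 is Ab; the root of F#+7 is F#.
6 letter names make it a sixth; at 10 semitones (a half step wider than major) the quality is augmented.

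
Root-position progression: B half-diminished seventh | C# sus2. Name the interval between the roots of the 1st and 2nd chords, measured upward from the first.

major 2nd

The roots are B and C#.
Counting 2 letters and 2 half steps from B gives a major second.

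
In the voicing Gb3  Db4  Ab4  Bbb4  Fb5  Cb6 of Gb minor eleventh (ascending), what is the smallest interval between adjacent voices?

minor 2nd

Adjacent intervals: Gb3→Db4 = perfect fifth; Db4→Ab4 = perfect fifth; Ab4→Bbb4 = minor second; Bbb4→Fb5 = perfect fifth; Fb5→Cb6 = perfect fifth.
The smallest is Ab4 to Bbb4, a minor second (1 semitone).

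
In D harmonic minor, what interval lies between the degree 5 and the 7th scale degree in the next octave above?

The scale runs D E F G A B♭ C♯.
That puts A below C♯.
A up to C♯ spans 10 letter names and 16 semitones — a major tenth.

major tenth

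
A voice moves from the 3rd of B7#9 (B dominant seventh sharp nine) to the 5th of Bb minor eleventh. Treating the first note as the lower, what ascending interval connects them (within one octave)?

B7#9 (B dominant seventh sharp nine) has D# as its 3rd, and Bb minor eleventh has F as its 5th.
From D# to F: 2 semitones over a third = diminished.

diminished third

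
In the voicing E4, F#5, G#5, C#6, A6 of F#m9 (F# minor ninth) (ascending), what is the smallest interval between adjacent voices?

major second

Adjacent intervals: E4→F#5 = major ninth; F#5→G#5 = major second; G#5→C#6 = perfect fourth; C#6→A6 = minor sixth.
The smallest is F#5 to G#5, a major second (2 semitones).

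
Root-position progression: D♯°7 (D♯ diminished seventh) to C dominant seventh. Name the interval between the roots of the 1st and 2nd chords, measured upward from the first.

diminished seventh

The roots are D♯ and C.
From D♯ to C: 9 semitones over a seventh = diminished.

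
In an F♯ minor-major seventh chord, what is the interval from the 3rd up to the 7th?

augmented fifth

F♯ minor-major seventh: F♯-A-C♯-E♯.
So we need the interval from A up to E♯.
A up to E♯ is 8 semitones, a half step wider than a perfect fifth, so the interval is augmented.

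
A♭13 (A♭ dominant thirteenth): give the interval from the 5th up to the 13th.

The chord tones of A♭13 are A♭-C-E♭-G♭-B♭-F.
5th = E♭; 13th = F.
From E♭ to F is 14 semitones, exactly the major ninth.

major ninth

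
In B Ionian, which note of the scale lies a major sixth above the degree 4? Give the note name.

The scale is B C♯ D♯ E F♯ G♯ A♯.
The degree 4 is E; a major sixth above that is C♯ — scale degree 2.

C#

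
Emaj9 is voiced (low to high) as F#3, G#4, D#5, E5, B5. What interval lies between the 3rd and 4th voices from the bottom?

Those voices are D#5 and E5.
From D# to E: 1 semitone over a second = minor.

m2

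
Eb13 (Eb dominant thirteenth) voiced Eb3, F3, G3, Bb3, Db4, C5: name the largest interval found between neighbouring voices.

Adjacent intervals: Eb3→F3 = major second; F3→G3 = major second; G3→Bb3 = minor third; Bb3→Db4 = minor third; Db4→C5 = major seventh.
The largest is Db4 to C5, a major seventh (11 semitones).

major seventh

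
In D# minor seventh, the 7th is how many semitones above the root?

D# minor seventh: D#-F#-A#-C#.
D# to C# is a minor seventh: 10 semitones.

10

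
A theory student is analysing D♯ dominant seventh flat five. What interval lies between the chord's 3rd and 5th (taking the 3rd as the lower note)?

Spelling the chord: D♯, F𝄪, A, C♯.
3rd = F𝄪; 5th = A.
F𝄪 up to A is 2 semitones, a whole step narrower than a major third, so the interval is diminished.

d3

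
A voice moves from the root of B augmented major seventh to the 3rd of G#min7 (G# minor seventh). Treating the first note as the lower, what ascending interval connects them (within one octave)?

B augmented major seventh has B as its root, and G#min7 (G# minor seventh) has B as its 3rd.
B up to B spans 1 letter names and 0 semitones — a perfect unison.

perfect unison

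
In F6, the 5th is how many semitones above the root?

The chord tones of F6 (F major sixth) are F-A-C-D.
F to C is a perfect fifth: 7 semitones.

7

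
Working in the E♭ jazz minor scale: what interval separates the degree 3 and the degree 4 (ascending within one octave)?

major second

Spelling the E♭ jazz minor scale: E♭ F G♭ A♭ B♭ C D.
So we need the interval from G♭ up to A♭.
From G♭ to A♭ is 2 semitones, exactly the major second.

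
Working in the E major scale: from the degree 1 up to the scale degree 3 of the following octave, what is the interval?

Spelling the E major scale: E F♯ G♯ A B C♯ D♯.
Degree 1 = E; 3rd scale degree (up an octave) = G♯.
Counting 10 letters and 16 half steps from E gives a major tenth.

major tenth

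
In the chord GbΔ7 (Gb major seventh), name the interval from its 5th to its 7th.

major 3rd

GbM7 (Gb major seventh) is spelled Gb–Bb–Db–F.
5th = Db; 7th = F.
From Db to F is 4 semitones, exactly the major third.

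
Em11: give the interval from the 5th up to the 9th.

Em11 (E minor eleventh): E-G-B-D-F♯-A.
5th = B; 9th = F♯.
Counting 5 letters and 7 half steps from B gives a perfect fifth.

perfect fifth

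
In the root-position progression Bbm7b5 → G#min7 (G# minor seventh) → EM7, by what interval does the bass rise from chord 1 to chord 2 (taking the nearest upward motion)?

The roots are Bb and G#.
Bb up to G# is 10 semitones, a half step wider than a major sixth, so the interval is augmented.

augmented sixth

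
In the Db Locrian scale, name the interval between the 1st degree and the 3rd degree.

m3

The scale runs Db Ebb Fb Gb Abb Bbb Cb.
The 1st degree is Db and the degree 3 is Fb.
3 letter names make it a third; at 3 semitones (a half step narrower than major) the quality is minor.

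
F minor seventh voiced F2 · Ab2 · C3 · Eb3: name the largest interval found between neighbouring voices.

major third

Adjacent intervals: F2→Ab2 = minor third; Ab2→C3 = major third; C3→Eb3 = minor third.
The largest is Ab2 to C3, a major third (4 semitones).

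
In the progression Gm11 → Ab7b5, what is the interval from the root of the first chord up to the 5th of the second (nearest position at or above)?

Gm11 has G as its root, and Ab7b5 has Ebb as its 5th.
G up to Ebb is 7 semitones, a whole step narrower than a major sixth, so the interval is diminished.

diminished sixth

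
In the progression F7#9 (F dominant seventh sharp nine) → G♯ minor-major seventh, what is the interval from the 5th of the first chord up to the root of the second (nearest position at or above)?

augmented 5th

The 5th of F7#9 (F dominant seventh sharp nine) is C; the root of G♯ minor-major seventh is G♯.
C up to G♯ is 8 semitones, a half step wider than a perfect fifth, so the interval is augmented.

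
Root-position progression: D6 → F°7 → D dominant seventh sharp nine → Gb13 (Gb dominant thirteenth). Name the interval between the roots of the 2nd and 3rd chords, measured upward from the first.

The roots are F and D.
F up to D spans 6 letter names and 9 semitones — a major sixth.

M6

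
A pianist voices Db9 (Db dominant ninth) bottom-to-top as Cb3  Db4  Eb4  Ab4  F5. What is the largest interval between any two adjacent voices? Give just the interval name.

Adjacent intervals: Cb3→Db4 = major ninth; Db4→Eb4 = major second; Eb4→Ab4 = perfect fourth; Ab4→F5 = major sixth.
The largest is Cb3 to Db4, a major ninth (14 semitones).

major ninth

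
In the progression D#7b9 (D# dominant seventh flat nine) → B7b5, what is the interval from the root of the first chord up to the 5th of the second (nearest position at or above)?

The root of D#7b9 (D# dominant seventh flat nine) is D#; the 5th of B7b5 is F.
3 letter names make it a third; at 2 semitones (a whole step narrower than major) the quality is diminished.

diminished third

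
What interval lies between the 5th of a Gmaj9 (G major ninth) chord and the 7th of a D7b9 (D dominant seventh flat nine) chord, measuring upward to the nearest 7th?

Gmaj9 (G major ninth) has D as its 5th, and D7b9 (D dominant seventh flat nine) has C as its 7th.
D up to C is 10 semitones, a half step narrower than a major seventh, so the interval is minor.

minor seventh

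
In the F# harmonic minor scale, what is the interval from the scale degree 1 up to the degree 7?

F# harmonic minor: F# G# A B C# D E#.
Scale degree 1 = F#; scale degree 7 = E#.
Counting 7 letters and 11 half steps from F# gives a major seventh.

M7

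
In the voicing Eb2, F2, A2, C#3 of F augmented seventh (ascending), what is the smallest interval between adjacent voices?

Adjacent intervals: Eb2→F2 = major second; F2→A2 = major third; A2→C#3 = major third.
The smallest is Eb2 to F2, a major second (2 semitones).

M2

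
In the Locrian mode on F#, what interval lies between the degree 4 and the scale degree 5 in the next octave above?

The scale runs F# G A B C D E.
Degree 4 = B; scale degree 5 (up an octave) = C.
From B to C: 13 semitones over a ninth = minor.

minor 9th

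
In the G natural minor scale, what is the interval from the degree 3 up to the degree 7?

G natural minor: G A Bb C D Eb F.
So we need the interval from Bb up to F.
Bb up to F spans 5 letter names and 7 semitones — a perfect fifth.

perfect 5th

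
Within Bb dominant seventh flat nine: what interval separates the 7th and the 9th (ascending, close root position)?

The chord tones of Bb7b9 are Bb-D-F-Ab-Cb.
So we need the interval from Ab up to Cb.
Ab up to Cb is 3 semitones, a half step narrower than a major third, so the interval is minor.

minor third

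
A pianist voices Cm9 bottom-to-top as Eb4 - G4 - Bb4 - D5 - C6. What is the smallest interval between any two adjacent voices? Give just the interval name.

Adjacent intervals: Eb4→G4 = major third; G4→Bb4 = minor third; Bb4→D5 = major third; D5→C6 = minor seventh.
The smallest is G4 to Bb4, a minor third (3 semitones).

minor third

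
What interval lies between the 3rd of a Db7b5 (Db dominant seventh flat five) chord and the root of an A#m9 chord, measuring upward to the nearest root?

augmented third

The 3rd of Db7b5 (Db dominant seventh flat five) is F; the root of A#m9 is A#.
From F to A#: 5 semitones over a third = augmented.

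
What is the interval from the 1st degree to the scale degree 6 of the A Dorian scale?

major 6th

Spelling the A Dorian scale: A B C D E F# G.
The 1st degree is A and the scale degree 6 is F#.
A up to F# spans 6 letter names and 9 semitones — a major sixth.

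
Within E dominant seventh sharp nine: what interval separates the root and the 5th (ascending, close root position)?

E7#9 is spelled E–G♯–B–D–F𝄪.
Root = E; 5th = B.
E up to B spans 5 letter names and 7 semitones — a perfect fifth.

perfect fifth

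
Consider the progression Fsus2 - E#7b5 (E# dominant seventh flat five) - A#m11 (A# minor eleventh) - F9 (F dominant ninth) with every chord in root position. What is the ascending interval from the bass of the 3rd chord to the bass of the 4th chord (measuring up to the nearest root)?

diminished sixth

The roots are A# and F.
From A# to F: 7 semitones over a sixth = diminished.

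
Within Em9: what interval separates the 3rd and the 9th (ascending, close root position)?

major 7th

E minor ninth: E-G-B-D-F#.
That puts G below F#.
G up to F# spans 7 letter names and 11 semitones — a major seventh.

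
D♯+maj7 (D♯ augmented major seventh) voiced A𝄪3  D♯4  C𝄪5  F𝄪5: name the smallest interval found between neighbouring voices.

diminished fourth

Adjacent intervals: A𝄪3→D♯4 = diminished fourth; D♯4→C𝄪5 = major seventh; C𝄪5→F𝄪5 = perfect fourth.
The smallest is A𝄪3 to D♯4, a diminished fourth (4 semitones).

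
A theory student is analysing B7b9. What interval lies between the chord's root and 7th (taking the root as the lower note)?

B dominant seventh flat nine: B D# F# A C.
That puts B below A.
From B to A: 10 semitones over a seventh = minor.

minor seventh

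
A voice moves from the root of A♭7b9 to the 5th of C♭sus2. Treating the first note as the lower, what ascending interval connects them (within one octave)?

A♭7b9 has A♭ as its root, and C♭sus2 has G♭ as its 5th.
From A♭ to G♭: 10 semitones over a seventh = minor.

minor seventh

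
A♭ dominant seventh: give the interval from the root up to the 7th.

minor 7th

A♭7: A♭, C, E♭, G♭.
The root is A♭ and the 7th is G♭.
A♭ up to G♭ is 10 semitones, a half step narrower than a major seventh, so the interval is minor.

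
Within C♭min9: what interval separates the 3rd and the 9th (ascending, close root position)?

major 7th

C♭ minor ninth: C♭ E𝄫 G♭ B𝄫 D♭.
So we need the interval from E𝄫 up to D♭.
E𝄫 up to D♭ spans 7 letter names and 11 semitones — a major seventh.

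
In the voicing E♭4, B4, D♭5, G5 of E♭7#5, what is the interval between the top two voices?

Those voices are D♭5 and G5.
From D♭ to G: 6 semitones over a fourth = augmented.

augmented fourth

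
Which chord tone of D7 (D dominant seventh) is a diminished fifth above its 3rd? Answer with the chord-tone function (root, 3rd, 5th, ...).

7th

D7 (D dominant seventh) is spelled D–F♯–A–C.
The 3rd is F♯. A diminished fifth above F♯ is C.
C is the chord's 7th.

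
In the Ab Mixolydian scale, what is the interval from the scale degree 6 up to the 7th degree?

Ab mixolydian: Ab Bb C Db Eb F Gb.
Scale degree 6 = F; 7th scale degree = Gb.
From F to Gb: 1 semitone over a second = minor.

m2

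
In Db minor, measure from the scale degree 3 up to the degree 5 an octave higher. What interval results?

Db natural minor: Db Eb Fb Gb Ab Bbb Cb.
So we need the interval from Fb up to Ab.
Counting 10 letters and 16 half steps from Fb gives a major tenth.

M10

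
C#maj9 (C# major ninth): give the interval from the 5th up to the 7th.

Spelling the chord: C#–E#–G#–B#–D#.
So we need the interval from G# up to B#.
From G# to B# is 4 semitones, exactly the major third.

M3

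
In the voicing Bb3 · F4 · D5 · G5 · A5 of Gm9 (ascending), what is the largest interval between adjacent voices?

major 6th

Adjacent intervals: Bb3→F4 = perfect fifth; F4→D5 = major sixth; D5→G5 = perfect fourth; G5→A5 = major second.
The largest is F4 to D5, a major sixth (9 semitones).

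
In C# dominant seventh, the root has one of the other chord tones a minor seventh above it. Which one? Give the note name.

B

The chord tones of C#7 (C# dominant seventh) are C#-E#-G#-B.
The root is C#. A minor seventh above C# is B.
B is the chord's 7th.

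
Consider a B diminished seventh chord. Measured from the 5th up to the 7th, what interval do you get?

Spelling the chord: B D F Ab.
5th = F; 7th = Ab.
From F to Ab: 3 semitones over a third = minor.

minor third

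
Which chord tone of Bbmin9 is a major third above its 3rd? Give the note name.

The chord tones of Bbmin9 are Bb-Db-F-Ab-C.
The 3rd is Db. A major third above Db is F.
F is the chord's 5th.

F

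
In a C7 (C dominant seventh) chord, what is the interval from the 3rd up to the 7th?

d5

The chord tones of C7 (C dominant seventh) are C-E-G-Bb.
3rd = E; 7th = Bb.
From E to Bb: 6 semitones over a fifth = diminished.
This 3–7 tritone is the characteristic tension at the heart of the dominant sound.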